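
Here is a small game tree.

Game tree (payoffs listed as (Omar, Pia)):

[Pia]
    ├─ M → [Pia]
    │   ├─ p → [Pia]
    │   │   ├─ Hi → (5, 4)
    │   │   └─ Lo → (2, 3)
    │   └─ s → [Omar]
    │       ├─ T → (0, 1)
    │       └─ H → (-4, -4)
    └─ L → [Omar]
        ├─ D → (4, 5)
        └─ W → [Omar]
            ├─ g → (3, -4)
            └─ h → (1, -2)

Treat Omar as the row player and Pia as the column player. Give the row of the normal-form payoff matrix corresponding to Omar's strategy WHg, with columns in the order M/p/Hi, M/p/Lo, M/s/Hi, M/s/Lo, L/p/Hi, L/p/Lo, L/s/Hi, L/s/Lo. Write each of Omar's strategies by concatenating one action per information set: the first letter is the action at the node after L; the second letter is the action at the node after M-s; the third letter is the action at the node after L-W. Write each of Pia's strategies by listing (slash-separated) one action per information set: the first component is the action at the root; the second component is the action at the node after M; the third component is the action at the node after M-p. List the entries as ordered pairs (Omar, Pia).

(5,4) (2,3) (-4,-4) (-4,-4) (3,-4) (3,-4) (3,-4) (3,-4)

vs M/p/Hi: Pia plays M → Pia plays p at [M] → Pia plays Hi at [M-p] → (5, 4)
vs M/p/Lo: Pia plays M → Pia plays p at [M] → Pia plays Lo at [M-p] → (2, 3)
vs M/s/Hi: Pia plays M → Pia plays s at [M] → Omar plays H at [M-s] → (-4, -4)
vs M/s/Lo: Pia plays M → Pia plays s at [M] → Omar plays H at [M-s] → (-4, -4)
vs L/p/Hi: Pia plays L → Omar plays W at [L] → Omar plays g at [L-W] → (3, -4)
vs L/p/Lo: Pia plays L → Omar plays W at [L] → Omar plays g at [L-W] → (3, -4)
vs L/s/Hi: Pia plays L → Omar plays W at [L] → Omar plays g at [L-W] → (3, -4)
vs L/s/Lo: Pia plays L → Omar plays W at [L] → Omar plays g at [L-W] → (3, -4)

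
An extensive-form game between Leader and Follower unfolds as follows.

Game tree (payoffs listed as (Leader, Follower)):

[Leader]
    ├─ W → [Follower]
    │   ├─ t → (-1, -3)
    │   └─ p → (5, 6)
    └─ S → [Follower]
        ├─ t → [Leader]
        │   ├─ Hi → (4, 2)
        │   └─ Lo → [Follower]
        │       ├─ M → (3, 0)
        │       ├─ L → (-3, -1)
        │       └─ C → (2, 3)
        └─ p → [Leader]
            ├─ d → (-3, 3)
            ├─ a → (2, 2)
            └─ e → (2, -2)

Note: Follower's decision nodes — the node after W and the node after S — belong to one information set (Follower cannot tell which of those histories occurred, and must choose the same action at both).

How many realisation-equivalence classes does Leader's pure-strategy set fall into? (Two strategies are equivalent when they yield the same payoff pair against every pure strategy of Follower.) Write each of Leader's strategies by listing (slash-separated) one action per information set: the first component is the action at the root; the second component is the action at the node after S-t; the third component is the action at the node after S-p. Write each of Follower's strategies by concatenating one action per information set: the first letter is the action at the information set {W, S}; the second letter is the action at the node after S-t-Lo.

7

Leader has 12 pure strategies: W/Hi/d, W/Hi/a, W/Hi/e, W/Lo/d, W/Lo/a, W/Lo/e, S/Hi/d, S/Hi/a, S/Hi/e, S/Lo/d, S/Lo/a, S/Lo/e. Columns: tM, tL, tC, pM, pL, pC.
{W/Hi/d, W/Hi/a, W/Hi/e, W/Lo/d, W/Lo/a, W/Lo/e} → row (-1,-3) (-1,-3) (-1,-3) (5,6) (5,6) (5,6)
{S/Hi/d} → row (4,2) (4,2) (4,2) (-3,3) (-3,3) (-3,3)
{S/Hi/a} → row (4,2) (4,2) (4,2) (2,2) (2,2) (2,2)
{S/Hi/e} → row (4,2) (4,2) (4,2) (2,-2) (2,-2) (2,-2)
{S/Lo/d} → row (3,0) (-3,-1) (2,3) (-3,3) (-3,3) (-3,3)
{S/Lo/a} → row (3,0) (-3,-1) (2,3) (2,2) (2,2) (2,2)
{S/Lo/e} → row (3,0) (-3,-1) (2,3) (2,-2) (2,-2) (2,-2)
That's 7 distinct rows out of 12 strategies.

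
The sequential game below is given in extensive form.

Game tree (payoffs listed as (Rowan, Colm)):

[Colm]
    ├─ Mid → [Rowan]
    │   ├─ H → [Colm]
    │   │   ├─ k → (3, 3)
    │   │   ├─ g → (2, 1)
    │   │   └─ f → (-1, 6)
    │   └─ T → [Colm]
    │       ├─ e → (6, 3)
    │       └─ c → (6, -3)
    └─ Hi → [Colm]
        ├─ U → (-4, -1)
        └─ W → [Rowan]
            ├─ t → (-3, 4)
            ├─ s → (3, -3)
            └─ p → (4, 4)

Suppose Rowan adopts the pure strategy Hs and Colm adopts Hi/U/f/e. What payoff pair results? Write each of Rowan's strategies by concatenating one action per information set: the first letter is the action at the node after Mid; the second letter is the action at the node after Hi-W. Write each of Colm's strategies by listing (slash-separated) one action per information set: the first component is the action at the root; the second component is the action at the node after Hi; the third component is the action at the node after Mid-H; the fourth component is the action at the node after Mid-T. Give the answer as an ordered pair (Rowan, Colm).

Trace the play path from the root:
  Colm plays Hi
  Colm plays U at [Hi]
→ terminal payoff (-4, -1).
(Rowan's choice at the node after Mid is never reached on this path, so it doesn't affect the outcome.)

(-4, -1)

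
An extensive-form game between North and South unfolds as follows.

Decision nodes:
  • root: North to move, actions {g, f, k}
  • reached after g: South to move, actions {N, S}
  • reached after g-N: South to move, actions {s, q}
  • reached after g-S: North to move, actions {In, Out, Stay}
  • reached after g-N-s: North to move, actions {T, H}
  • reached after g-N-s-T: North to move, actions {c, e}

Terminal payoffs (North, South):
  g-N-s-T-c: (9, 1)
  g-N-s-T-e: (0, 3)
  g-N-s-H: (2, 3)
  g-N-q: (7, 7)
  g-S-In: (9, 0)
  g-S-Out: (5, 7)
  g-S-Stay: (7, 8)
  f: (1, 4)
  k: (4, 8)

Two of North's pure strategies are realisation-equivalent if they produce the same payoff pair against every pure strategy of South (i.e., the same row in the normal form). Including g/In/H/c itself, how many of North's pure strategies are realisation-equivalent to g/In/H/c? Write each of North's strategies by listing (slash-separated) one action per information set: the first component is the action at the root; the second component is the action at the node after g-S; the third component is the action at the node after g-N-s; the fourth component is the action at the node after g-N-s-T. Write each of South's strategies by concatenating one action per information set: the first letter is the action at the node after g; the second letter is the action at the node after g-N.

Row for g/In/H/c (columns Ns, Nq, Ss, Sq): (2,3) (7,7) (9,0) (9,0).
Under g/In/H/c, North's choice at the node after g-N-s-T can never be reached regardless of what South does, so varying those choices leaves every outcome unchanged.
Holding the reachable choices fixed and varying the unreachable one freely already gives 2 equivalent strategies.
No other strategy reproduces this row, so those 2 are the full class: g/In/H/c, g/In/H/e.

2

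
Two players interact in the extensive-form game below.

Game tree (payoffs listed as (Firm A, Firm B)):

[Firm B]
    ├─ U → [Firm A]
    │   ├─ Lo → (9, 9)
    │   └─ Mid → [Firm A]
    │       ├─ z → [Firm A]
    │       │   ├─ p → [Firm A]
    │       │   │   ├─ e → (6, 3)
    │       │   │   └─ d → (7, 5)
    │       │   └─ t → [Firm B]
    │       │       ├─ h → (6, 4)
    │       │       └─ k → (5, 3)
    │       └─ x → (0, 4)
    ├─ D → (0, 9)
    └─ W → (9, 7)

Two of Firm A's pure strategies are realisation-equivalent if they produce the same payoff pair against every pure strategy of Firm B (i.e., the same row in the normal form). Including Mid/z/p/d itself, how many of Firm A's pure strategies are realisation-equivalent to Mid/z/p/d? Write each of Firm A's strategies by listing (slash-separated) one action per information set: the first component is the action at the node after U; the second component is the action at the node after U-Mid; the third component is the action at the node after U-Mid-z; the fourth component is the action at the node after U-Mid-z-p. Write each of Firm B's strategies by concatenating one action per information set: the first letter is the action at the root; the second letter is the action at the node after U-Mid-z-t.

1

Row for Mid/z/p/d (columns Uh, Uk, Dh, Dk, Wh, Wk): (7,5) (7,5) (0,9) (0,9) (9,7) (9,7).
Every one of Firm A's information sets is on the play path for some reply by Firm B when Firm A follows Mid/z/p/d.
Changing the action at any of them therefore changes at least one column, so only Mid/z/p/d itself gives this row.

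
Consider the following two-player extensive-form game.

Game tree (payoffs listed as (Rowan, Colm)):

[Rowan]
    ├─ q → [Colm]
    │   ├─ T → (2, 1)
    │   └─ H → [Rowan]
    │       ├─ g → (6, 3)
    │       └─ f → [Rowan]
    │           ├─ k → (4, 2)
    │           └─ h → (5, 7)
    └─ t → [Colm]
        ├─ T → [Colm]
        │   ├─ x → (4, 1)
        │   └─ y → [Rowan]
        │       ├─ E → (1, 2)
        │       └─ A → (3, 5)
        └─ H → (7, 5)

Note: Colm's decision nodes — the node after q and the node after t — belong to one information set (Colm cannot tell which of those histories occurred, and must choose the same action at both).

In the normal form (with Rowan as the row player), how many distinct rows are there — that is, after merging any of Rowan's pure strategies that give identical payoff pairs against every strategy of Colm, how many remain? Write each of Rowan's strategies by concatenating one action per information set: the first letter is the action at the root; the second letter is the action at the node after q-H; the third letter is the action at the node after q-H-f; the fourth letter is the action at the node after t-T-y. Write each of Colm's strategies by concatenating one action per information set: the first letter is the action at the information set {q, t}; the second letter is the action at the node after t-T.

Rowan has 16 pure strategies: qgkE, qgkA, qghE, qghA, qfkE, qfkA, qfhE, qfhA, tgkE, tgkA, tghE, tghA, tfkE, tfkA, tfhE, tfhA. Columns: Tx, Ty, Hx, Hy.
{qgkE, qgkA, qghE, qghA} → row (2,1) (2,1) (6,3) (6,3)
{qfkE, qfkA} → row (2,1) (2,1) (4,2) (4,2)
{qfhE, qfhA} → row (2,1) (2,1) (5,7) (5,7)
{tgkE, tghE, tfkE, tfhE} → row (4,1) (1,2) (7,5) (7,5)
{tgkA, tghA, tfkA, tfhA} → row (4,1) (3,5) (7,5) (7,5)
That's 5 distinct rows out of 16 strategies.

5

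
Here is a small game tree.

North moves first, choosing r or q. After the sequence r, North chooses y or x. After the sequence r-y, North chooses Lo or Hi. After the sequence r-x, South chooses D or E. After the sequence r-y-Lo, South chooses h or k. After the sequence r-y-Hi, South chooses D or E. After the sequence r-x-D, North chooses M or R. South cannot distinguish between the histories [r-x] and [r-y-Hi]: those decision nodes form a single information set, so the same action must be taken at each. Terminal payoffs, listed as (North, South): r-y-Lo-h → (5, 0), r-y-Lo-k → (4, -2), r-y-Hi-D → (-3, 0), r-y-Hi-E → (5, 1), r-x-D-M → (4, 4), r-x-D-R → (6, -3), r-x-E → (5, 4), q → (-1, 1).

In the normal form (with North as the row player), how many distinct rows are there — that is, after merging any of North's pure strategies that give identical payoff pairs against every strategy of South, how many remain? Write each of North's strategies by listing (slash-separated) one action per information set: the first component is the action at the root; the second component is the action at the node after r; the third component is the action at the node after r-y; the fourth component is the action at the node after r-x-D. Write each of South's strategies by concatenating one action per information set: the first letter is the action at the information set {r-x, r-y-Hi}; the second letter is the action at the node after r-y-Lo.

5

North has 16 pure strategies: r/y/Lo/M, r/y/Lo/R, r/y/Hi/M, r/y/Hi/R, r/x/Lo/M, r/x/Lo/R, r/x/Hi/M, r/x/Hi/R, q/y/Lo/M, q/y/Lo/R, q/y/Hi/M, q/y/Hi/R, q/x/Lo/M, q/x/Lo/R, q/x/Hi/M, q/x/Hi/R. Columns: Dh, Dk, Eh, Ek.
{r/y/Lo/M, r/y/Lo/R} → row (5,0) (4,-2) (5,0) (4,-2)
{r/y/Hi/M, r/y/Hi/R} → row (-3,0) (-3,0) (5,1) (5,1)
{r/x/Lo/M, r/x/Hi/M} → row (4,4) (4,4) (5,4) (5,4)
{r/x/Lo/R, r/x/Hi/R} → row (6,-3) (6,-3) (5,4) (5,4)
{q/y/Lo/M, q/y/Lo/R, q/y/Hi/M, q/y/Hi/R, q/x/Lo/M, q/x/Lo/R, q/x/Hi/M, q/x/Hi/R} → row (-1,1) (-1,1) (-1,1) (-1,1)
That's 5 distinct rows out of 16 strategies.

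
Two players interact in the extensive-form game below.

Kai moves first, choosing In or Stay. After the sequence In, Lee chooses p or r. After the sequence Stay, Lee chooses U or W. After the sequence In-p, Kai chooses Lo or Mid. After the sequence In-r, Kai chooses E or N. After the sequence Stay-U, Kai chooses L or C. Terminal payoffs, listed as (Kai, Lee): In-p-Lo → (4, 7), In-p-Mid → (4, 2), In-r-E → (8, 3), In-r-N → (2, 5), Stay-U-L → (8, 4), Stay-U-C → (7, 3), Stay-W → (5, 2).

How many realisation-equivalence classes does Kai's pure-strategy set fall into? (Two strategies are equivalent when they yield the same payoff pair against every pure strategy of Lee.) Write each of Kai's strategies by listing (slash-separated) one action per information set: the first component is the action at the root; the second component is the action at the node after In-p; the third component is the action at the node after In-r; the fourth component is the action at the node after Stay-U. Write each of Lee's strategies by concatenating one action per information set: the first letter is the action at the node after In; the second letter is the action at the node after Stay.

6

Kai has 16 pure strategies: In/Lo/E/L, In/Lo/E/C, In/Lo/N/L, In/Lo/N/C, In/Mid/E/L, In/Mid/E/C, In/Mid/N/L, In/Mid/N/C, Stay/Lo/E/L, Stay/Lo/E/C, Stay/Lo/N/L, Stay/Lo/N/C, Stay/Mid/E/L, Stay/Mid/E/C, Stay/Mid/N/L, Stay/Mid/N/C. Columns: pU, pW, rU, rW.
{In/Lo/E/L, In/Lo/E/C} → row (4,7) (4,7) (8,3) (8,3)
{In/Lo/N/L, In/Lo/N/C} → row (4,7) (4,7) (2,5) (2,5)
{In/Mid/E/L, In/Mid/E/C} → row (4,2) (4,2) (8,3) (8,3)
{In/Mid/N/L, In/Mid/N/C} → row (4,2) (4,2) (2,5) (2,5)
{Stay/Lo/E/L, Stay/Lo/N/L, Stay/Mid/E/L, Stay/Mid/N/L} → row (8,4) (5,2) (8,4) (5,2)
{Stay/Lo/E/C, Stay/Lo/N/C, Stay/Mid/E/C, Stay/Mid/N/C} → row (7,3) (5,2) (7,3) (5,2)
That's 6 distinct rows out of 16 strategies.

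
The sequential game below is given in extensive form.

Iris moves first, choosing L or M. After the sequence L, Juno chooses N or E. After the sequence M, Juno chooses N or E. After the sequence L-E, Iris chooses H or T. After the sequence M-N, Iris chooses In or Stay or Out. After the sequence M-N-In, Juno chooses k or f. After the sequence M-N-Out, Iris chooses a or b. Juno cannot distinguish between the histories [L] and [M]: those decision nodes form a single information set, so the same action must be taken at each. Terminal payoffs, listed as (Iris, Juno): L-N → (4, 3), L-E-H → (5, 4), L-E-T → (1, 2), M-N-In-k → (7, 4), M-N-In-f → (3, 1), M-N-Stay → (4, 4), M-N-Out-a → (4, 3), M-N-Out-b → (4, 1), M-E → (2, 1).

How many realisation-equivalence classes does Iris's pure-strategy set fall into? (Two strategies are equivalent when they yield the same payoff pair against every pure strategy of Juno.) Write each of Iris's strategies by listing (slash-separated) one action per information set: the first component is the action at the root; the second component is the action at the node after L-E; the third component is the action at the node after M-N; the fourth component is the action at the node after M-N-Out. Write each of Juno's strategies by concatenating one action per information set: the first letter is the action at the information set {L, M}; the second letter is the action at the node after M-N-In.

Iris has 24 pure strategies: L/H/In/a, L/H/In/b, L/H/Stay/a, L/H/Stay/b, L/H/Out/a, L/H/Out/b, L/T/In/a, L/T/In/b, L/T/Stay/a, L/T/Stay/b, L/T/Out/a, L/T/Out/b, M/H/In/a, M/H/In/b, M/H/Stay/a, M/H/Stay/b, M/H/Out/a, M/H/Out/b, M/T/In/a, M/T/In/b, M/T/Stay/a, M/T/Stay/b, M/T/Out/a, M/T/Out/b. Columns: Nk, Nf, Ek, Ef.
{L/H/In/a, L/H/In/b, L/H/Stay/a, L/H/Stay/b, L/H/Out/a, L/H/Out/b} → row (4,3) (4,3) (5,4) (5,4)
{L/T/In/a, L/T/In/b, L/T/Stay/a, L/T/Stay/b, L/T/Out/a, L/T/Out/b} → row (4,3) (4,3) (1,2) (1,2)
{M/H/In/a, M/H/In/b, M/T/In/a, M/T/In/b} → row (7,4) (3,1) (2,1) (2,1)
{M/H/Stay/a, M/H/Stay/b, M/T/Stay/a, M/T/Stay/b} → row (4,4) (4,4) (2,1) (2,1)
{M/H/Out/a, M/T/Out/a} → row (4,3) (4,3) (2,1) (2,1)
{M/H/Out/b, M/T/Out/b} → row (4,1) (4,1) (2,1) (2,1)
That's 6 distinct rows out of 24 strategies.

6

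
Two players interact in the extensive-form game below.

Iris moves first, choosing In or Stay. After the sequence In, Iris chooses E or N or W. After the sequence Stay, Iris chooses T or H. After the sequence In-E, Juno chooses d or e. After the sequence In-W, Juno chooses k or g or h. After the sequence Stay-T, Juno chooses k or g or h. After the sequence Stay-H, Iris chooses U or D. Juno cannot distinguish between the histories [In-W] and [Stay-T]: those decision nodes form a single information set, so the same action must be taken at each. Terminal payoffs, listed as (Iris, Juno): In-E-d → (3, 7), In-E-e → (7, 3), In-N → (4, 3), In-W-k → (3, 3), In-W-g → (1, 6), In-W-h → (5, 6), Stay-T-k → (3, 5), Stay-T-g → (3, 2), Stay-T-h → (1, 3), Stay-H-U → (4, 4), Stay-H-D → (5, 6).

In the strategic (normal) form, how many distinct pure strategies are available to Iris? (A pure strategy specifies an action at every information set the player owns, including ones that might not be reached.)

24

Iris owns the root with actions {In, Stay} — two choices.
Iris owns the node after In with actions {E, N, W} — three choices.
Iris owns the node after Stay with actions {T, H} — two choices.
Iris owns the node after Stay-H with actions {U, D} — two choices.
A pure strategy fixes one action at each information set independently, so the count is the product 2 × 3 × 2 × 2 = 24.
(For reference, Juno has 6 pure strategies, giving a 24×6 normal-form matrix.)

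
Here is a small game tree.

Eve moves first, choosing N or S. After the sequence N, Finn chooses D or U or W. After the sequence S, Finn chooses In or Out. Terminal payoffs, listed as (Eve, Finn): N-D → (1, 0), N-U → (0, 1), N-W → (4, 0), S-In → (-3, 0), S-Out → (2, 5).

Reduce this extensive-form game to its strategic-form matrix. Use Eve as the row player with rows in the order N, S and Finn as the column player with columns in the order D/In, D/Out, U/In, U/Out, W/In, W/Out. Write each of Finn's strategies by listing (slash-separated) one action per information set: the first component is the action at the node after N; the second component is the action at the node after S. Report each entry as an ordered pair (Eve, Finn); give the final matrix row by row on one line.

N: (1,0) (1,0) (0,1) (0,1) (4,0) (4,0) | S: (-3,0) (2,5) (-3,0) (2,5) (-3,0) (2,5)

Row N: D/In→(1,0), D/Out→(1,0), U/In→(0,1), U/Out→(0,1), W/In→(4,0), W/Out→(4,0)
Row S: D/In→(-3,0), D/Out→(2,5), U/In→(-3,0), U/Out→(2,5), W/In→(-3,0), W/Out→(2,5)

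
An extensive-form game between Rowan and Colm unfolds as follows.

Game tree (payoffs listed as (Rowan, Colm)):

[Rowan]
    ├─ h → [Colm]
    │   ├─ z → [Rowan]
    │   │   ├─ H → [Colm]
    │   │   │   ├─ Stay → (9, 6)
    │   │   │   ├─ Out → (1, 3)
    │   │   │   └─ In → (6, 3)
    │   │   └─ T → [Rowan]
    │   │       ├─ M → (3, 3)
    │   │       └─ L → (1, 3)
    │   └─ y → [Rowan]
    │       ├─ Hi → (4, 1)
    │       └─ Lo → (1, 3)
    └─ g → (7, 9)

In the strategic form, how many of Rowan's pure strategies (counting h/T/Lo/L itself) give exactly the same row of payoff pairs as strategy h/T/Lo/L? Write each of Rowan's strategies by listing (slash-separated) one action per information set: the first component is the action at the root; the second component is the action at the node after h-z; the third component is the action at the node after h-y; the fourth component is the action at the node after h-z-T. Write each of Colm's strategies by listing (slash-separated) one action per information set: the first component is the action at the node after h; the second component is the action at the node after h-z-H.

1

Row for h/T/Lo/L (columns z/Stay, z/Out, z/In, y/Stay, y/Out, y/In): (1,3) (1,3) (1,3) (1,3) (1,3) (1,3).
Every one of Rowan's information sets is on the play path for some reply by Colm when Rowan follows h/T/Lo/L.
Changing the action at any of them therefore changes at least one column, so only h/T/Lo/L itself gives this row.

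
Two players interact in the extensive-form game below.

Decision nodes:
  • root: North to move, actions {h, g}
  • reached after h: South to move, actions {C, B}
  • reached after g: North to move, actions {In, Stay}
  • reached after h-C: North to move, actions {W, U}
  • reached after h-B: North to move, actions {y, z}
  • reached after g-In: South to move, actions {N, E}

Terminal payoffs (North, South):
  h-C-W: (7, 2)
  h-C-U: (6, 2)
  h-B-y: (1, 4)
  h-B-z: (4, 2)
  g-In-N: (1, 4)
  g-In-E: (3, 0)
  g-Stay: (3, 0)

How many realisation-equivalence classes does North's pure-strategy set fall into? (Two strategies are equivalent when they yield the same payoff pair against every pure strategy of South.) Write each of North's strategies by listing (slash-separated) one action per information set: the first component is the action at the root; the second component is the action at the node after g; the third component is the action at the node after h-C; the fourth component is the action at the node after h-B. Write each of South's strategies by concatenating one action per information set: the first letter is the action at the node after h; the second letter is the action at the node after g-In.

North has 16 pure strategies: h/In/W/y, h/In/W/z, h/In/U/y, h/In/U/z, h/Stay/W/y, h/Stay/W/z, h/Stay/U/y, h/Stay/U/z, g/In/W/y, g/In/W/z, g/In/U/y, g/In/U/z, g/Stay/W/y, g/Stay/W/z, g/Stay/U/y, g/Stay/U/z. Columns: CN, CE, BN, BE.
{h/In/W/y, h/Stay/W/y} → row (7,2) (7,2) (1,4) (1,4)
{h/In/W/z, h/Stay/W/z} → row (7,2) (7,2) (4,2) (4,2)
{h/In/U/y, h/Stay/U/y} → row (6,2) (6,2) (1,4) (1,4)
{h/In/U/z, h/Stay/U/z} → row (6,2) (6,2) (4,2) (4,2)
{g/In/W/y, g/In/W/z, g/In/U/y, g/In/U/z} → row (1,4) (3,0) (1,4) (3,0)
{g/Stay/W/y, g/Stay/W/z, g/Stay/U/y, g/Stay/U/z} → row (3,0) (3,0) (3,0) (3,0)
That's 6 distinct rows out of 16 strategies.

6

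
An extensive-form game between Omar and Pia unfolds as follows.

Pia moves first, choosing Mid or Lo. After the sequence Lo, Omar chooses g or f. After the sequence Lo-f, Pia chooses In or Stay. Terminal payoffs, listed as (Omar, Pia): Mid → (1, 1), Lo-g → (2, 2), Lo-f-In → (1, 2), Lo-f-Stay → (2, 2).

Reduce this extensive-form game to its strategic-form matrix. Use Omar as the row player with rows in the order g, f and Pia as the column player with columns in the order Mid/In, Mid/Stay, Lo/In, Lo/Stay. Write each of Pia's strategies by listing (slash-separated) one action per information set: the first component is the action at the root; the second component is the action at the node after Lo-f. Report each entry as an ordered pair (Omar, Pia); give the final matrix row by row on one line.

g: (1,1) (1,1) (2,2) (2,2) | f: (1,1) (1,1) (1,2) (2,2)

       Mid/In  Mid/Stay    Lo/In  Lo/Stay
   g    (1,1)    (1,1)    (2,2)    (2,2)
   f    (1,1)    (1,1)    (1,2)    (2,2)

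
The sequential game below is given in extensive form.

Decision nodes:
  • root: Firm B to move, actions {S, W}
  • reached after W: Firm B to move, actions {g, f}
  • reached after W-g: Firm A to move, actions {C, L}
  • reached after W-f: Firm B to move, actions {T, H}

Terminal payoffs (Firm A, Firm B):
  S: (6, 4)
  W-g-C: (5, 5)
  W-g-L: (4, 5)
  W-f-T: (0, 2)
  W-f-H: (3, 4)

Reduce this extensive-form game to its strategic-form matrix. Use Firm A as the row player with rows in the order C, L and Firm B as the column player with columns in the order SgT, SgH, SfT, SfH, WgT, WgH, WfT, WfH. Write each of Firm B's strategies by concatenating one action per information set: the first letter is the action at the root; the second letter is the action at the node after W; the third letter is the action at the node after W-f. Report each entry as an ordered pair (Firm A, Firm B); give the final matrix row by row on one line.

C: (6,4) (6,4) (6,4) (6,4) (5,5) (5,5) (0,2) (3,4) | L: (6,4) (6,4) (6,4) (6,4) (4,5) (4,5) (0,2) (3,4)

Row C: SgT→(6,4), SgH→(6,4), SfT→(6,4), SfH→(6,4), WgT→(5,5), WgH→(5,5), WfT→(0,2), WfH→(3,4)
Row L: SgT→(6,4), SgH→(6,4), SfT→(6,4), SfH→(6,4), WgT→(4,5), WgH→(4,5), WfT→(0,2), WfH→(3,4)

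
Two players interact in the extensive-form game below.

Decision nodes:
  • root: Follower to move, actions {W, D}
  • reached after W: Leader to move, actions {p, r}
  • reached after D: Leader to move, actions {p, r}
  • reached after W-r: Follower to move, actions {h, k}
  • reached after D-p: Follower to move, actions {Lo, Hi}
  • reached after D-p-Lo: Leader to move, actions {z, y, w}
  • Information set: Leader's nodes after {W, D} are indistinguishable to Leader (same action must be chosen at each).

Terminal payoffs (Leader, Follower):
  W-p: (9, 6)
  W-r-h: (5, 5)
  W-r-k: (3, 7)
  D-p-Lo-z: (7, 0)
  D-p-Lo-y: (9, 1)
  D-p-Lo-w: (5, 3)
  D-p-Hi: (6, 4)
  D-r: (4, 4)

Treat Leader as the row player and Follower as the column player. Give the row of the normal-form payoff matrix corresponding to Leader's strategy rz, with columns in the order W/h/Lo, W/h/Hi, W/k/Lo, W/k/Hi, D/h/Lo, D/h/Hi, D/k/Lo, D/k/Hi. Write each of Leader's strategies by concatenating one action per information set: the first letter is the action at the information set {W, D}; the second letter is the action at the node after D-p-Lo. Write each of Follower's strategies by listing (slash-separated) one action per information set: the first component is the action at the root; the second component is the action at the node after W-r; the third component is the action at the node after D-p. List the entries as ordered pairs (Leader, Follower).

vs W/h/Lo: Follower plays W → Leader plays r at [W] → Follower plays h at [W-r] → (5, 5)
vs W/h/Hi: Follower plays W → Leader plays r at [W] → Follower plays h at [W-r] → (5, 5)
vs W/k/Lo: Follower plays W → Leader plays r at [W] → Follower plays k at [W-r] → (3, 7)
vs W/k/Hi: Follower plays W → Leader plays r at [W] → Follower plays k at [W-r] → (3, 7)
vs D/h/Lo: Follower plays D → Leader plays r at [D] → (4, 4)
vs D/h/Hi: Follower plays D → Leader plays r at [D] → (4, 4)
vs D/k/Lo: Follower plays D → Leader plays r at [D] → (4, 4)
vs D/k/Hi: Follower plays D → Leader plays r at [D] → (4, 4)

(5,5) (5,5) (3,7) (3,7) (4,4) (4,4) (4,4) (4,4)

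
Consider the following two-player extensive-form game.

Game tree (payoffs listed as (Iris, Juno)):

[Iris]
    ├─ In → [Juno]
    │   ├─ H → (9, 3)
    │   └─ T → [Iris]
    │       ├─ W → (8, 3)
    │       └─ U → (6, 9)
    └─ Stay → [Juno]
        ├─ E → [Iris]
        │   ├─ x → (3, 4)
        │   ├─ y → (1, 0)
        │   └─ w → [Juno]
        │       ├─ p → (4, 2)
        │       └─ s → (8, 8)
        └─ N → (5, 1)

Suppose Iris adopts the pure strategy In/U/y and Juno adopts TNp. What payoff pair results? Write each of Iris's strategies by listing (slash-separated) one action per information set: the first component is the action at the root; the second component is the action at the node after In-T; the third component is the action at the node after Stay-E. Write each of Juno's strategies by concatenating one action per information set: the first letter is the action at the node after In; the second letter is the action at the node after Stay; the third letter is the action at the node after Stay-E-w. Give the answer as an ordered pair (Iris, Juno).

Trace the play path from the root:
  Iris plays In
  Juno plays T at [In]
  Iris plays U at [In-T]
→ terminal payoff (6, 9).
(Iris's choice at the node after Stay-E is never reached on this path, so it doesn't affect the outcome.)

(6, 9)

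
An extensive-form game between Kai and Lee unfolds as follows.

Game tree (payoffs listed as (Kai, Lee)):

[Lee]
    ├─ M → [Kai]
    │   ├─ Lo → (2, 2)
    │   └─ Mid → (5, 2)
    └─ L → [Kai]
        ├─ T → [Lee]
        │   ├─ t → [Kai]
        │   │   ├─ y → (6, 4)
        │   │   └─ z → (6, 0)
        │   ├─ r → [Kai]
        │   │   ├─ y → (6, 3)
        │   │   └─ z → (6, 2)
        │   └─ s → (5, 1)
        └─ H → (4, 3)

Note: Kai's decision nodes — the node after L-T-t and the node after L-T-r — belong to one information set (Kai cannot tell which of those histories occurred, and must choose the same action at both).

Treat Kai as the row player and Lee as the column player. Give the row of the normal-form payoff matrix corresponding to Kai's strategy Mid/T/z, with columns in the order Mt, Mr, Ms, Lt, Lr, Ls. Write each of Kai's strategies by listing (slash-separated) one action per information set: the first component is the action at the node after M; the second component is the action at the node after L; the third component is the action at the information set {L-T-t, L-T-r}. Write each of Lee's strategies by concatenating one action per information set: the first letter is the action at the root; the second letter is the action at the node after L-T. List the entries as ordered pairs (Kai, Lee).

(5,2) (5,2) (5,2) (6,0) (6,2) (5,1)

vs Mt: Lee plays M → Kai plays Mid at [M] → (5, 2)
vs Mr: Lee plays M → Kai plays Mid at [M] → (5, 2)
vs Ms: Lee plays M → Kai plays Mid at [M] → (5, 2)
vs Lt: Lee plays L → Kai plays T at [L] → Lee plays t at [L-T] → Kai plays z at [L-T-t] → (6, 0)
vs Lr: Lee plays L → Kai plays T at [L] → Lee plays r at [L-T] → Kai plays z at [L-T-r] → (6, 2)
vs Ls: Lee plays L → Kai plays T at [L] → Lee plays s at [L-T] → (5, 1)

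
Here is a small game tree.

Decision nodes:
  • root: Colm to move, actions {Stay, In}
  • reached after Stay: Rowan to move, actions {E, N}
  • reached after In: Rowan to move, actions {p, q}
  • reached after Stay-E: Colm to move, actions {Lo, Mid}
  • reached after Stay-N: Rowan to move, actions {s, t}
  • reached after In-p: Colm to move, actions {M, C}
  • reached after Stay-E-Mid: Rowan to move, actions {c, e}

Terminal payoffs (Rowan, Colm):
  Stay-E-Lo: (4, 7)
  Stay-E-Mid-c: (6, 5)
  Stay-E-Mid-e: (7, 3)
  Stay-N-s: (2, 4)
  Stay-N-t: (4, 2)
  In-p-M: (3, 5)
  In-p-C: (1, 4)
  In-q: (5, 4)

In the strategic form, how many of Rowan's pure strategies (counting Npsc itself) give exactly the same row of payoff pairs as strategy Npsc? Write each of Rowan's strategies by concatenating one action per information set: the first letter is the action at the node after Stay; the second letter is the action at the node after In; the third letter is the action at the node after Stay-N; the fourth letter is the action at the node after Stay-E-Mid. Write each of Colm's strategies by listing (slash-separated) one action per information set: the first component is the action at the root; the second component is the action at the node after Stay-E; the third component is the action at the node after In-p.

2

Row for Npsc (columns Stay/Lo/M, Stay/Lo/C, Stay/Mid/M, Stay/Mid/C, In/Lo/M, In/Lo/C, In/Mid/M, In/Mid/C): (2,4) (2,4) (2,4) (2,4) (3,5) (1,4) (3,5) (1,4).
Under Npsc, Rowan's choice at the node after Stay-E-Mid can never be reached regardless of what Colm does, so varying those choices leaves every outcome unchanged.
Holding the reachable choices fixed and varying the unreachable one freely already gives 2 equivalent strategies.
No other strategy reproduces this row, so those 2 are the full class: Npsc, Npse.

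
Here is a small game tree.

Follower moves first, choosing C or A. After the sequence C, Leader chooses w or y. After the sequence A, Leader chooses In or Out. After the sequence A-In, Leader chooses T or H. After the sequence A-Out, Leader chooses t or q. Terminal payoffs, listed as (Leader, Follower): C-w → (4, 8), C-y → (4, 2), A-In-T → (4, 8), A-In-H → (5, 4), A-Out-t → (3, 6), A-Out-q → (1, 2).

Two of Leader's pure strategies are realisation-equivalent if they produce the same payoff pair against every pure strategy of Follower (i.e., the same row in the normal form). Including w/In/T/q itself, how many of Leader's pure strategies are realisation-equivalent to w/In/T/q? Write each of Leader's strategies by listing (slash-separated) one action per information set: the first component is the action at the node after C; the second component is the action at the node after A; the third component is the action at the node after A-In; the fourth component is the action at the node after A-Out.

Row for w/In/T/q (columns C, A): (4,8) (4,8).
Under w/In/T/q, Leader's choice at the node after A-Out can never be reached regardless of what Follower does, so varying those choices leaves every outcome unchanged.
Holding the reachable choices fixed and varying the unreachable one freely already gives 2 equivalent strategies.
No other strategy reproduces this row, so those 2 are the full class: w/In/T/t, w/In/T/q.

2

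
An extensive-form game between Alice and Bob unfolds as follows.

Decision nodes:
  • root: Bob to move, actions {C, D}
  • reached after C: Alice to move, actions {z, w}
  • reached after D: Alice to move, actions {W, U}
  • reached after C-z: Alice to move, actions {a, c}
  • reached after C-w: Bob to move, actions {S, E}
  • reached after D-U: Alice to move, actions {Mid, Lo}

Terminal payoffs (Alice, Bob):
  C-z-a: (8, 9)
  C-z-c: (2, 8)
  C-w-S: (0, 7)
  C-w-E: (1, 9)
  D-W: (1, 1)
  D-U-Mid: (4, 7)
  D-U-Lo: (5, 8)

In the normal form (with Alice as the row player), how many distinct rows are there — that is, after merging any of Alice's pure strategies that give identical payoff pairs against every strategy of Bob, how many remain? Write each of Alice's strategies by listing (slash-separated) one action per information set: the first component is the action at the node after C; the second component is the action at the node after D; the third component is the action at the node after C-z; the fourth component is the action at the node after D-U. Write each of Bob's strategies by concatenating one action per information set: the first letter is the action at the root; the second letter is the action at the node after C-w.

Alice has 16 pure strategies: z/W/a/Mid, z/W/a/Lo, z/W/c/Mid, z/W/c/Lo, z/U/a/Mid, z/U/a/Lo, z/U/c/Mid, z/U/c/Lo, w/W/a/Mid, w/W/a/Lo, w/W/c/Mid, w/W/c/Lo, w/U/a/Mid, w/U/a/Lo, w/U/c/Mid, w/U/c/Lo. Columns: CS, CE, DS, DE.
{z/W/a/Mid, z/W/a/Lo} → row (8,9) (8,9) (1,1) (1,1)
{z/W/c/Mid, z/W/c/Lo} → row (2,8) (2,8) (1,1) (1,1)
{z/U/a/Mid} → row (8,9) (8,9) (4,7) (4,7)
{z/U/a/Lo} → row (8,9) (8,9) (5,8) (5,8)
{z/U/c/Mid} → row (2,8) (2,8) (4,7) (4,7)
{z/U/c/Lo} → row (2,8) (2,8) (5,8) (5,8)
{w/W/a/Mid, w/W/a/Lo, w/W/c/Mid, w/W/c/Lo} → row (0,7) (1,9) (1,1) (1,1)
{w/U/a/Mid, w/U/c/Mid} → row (0,7) (1,9) (4,7) (4,7)
{w/U/a/Lo, w/U/c/Lo} → row (0,7) (1,9) (5,8) (5,8)
That's 9 distinct rows out of 16 strategies.

9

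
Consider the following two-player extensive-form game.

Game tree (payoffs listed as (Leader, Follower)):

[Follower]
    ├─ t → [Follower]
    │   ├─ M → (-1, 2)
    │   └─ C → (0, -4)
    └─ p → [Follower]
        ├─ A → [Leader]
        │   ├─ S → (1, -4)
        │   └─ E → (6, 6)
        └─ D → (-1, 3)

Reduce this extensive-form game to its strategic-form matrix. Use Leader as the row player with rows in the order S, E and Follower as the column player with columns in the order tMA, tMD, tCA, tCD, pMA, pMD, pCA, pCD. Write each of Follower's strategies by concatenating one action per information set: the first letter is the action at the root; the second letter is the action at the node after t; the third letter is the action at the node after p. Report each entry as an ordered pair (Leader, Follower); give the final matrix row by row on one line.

S: (-1,2) (-1,2) (0,-4) (0,-4) (1,-4) (-1,3) (1,-4) (-1,3) | E: (-1,2) (-1,2) (0,-4) (0,-4) (6,6) (-1,3) (6,6) (-1,3)

Row S: tMA→(-1,2), tMD→(-1,2), tCA→(0,-4), tCD→(0,-4), pMA→(1,-4), pMD→(-1,3), pCA→(1,-4), pCD→(-1,3)
Row E: tMA→(-1,2), tMD→(-1,2), tCA→(0,-4), tCD→(0,-4), pMA→(6,6), pMD→(-1,3), pCA→(6,6), pCD→(-1,3)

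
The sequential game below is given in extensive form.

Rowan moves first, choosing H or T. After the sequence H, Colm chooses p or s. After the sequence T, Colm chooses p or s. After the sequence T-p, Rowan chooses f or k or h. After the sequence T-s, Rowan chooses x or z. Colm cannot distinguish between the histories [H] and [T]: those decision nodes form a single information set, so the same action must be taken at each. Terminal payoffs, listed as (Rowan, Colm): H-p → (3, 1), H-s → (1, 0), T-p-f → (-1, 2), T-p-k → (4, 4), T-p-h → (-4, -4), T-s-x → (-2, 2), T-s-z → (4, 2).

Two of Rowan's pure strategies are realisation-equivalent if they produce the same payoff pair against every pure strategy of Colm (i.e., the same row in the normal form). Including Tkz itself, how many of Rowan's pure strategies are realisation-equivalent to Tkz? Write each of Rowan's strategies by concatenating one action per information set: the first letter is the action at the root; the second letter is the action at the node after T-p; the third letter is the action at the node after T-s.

1

Row for Tkz (columns p, s): (4,4) (4,2).
Every one of Rowan's information sets is on the play path for some reply by Colm when Rowan follows Tkz.
Changing the action at any of them therefore changes at least one column, so only Tkz itself gives this row.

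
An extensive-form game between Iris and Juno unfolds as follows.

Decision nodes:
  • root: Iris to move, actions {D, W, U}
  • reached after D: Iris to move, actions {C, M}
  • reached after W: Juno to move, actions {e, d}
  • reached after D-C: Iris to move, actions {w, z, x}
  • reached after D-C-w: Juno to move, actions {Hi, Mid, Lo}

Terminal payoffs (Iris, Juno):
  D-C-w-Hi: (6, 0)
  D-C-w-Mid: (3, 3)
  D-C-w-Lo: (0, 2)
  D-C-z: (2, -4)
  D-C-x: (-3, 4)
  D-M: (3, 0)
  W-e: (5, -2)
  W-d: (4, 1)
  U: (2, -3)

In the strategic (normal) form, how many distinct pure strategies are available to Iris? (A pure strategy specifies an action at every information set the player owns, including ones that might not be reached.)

Iris owns the root with actions {D, W, U} — three choices.
Iris owns the node after D with actions {C, M} — two choices.
Iris owns the node after D-C with actions {w, z, x} — three choices.
A pure strategy fixes one action at each information set independently, so the count is the product 3 × 2 × 3 = 18.

18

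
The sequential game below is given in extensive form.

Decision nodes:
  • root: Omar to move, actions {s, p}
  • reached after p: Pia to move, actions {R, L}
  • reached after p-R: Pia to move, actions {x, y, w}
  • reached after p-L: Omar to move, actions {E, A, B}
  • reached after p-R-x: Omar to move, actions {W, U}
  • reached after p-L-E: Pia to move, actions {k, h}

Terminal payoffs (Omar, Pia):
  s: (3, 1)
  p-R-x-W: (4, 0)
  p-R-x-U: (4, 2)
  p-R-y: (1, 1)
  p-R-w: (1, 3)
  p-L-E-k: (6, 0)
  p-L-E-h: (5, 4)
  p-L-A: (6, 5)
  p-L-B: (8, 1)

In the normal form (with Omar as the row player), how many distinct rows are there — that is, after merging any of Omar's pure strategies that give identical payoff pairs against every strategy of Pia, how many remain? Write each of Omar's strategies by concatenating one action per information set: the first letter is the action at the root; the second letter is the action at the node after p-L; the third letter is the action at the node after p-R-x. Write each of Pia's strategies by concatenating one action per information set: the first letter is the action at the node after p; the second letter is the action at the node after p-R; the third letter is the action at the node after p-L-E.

7

Omar has 12 pure strategies: sEW, sEU, sAW, sAU, sBW, sBU, pEW, pEU, pAW, pAU, pBW, pBU. Columns: Rxk, Rxh, Ryk, Ryh, Rwk, Rwh, Lxk, Lxh, Lyk, Lyh, Lwk, Lwh.
{sEW, sEU, sAW, sAU, sBW, sBU} → row (3,1) (3,1) (3,1) (3,1) (3,1) (3,1) (3,1) (3,1) (3,1) (3,1) (3,1) (3,1)
{pEW} → row (4,0) (4,0) (1,1) (1,1) (1,3) (1,3) (6,0) (5,4) (6,0) (5,4) (6,0) (5,4)
{pEU} → row (4,2) (4,2) (1,1) (1,1) (1,3) (1,3) (6,0) (5,4) (6,0) (5,4) (6,0) (5,4)
{pAW} → row (4,0) (4,0) (1,1) (1,1) (1,3) (1,3) (6,5) (6,5) (6,5) (6,5) (6,5) (6,5)
{pAU} → row (4,2) (4,2) (1,1) (1,1) (1,3) (1,3) (6,5) (6,5) (6,5) (6,5) (6,5) (6,5)
{pBW} → row (4,0) (4,0) (1,1) (1,1) (1,3) (1,3) (8,1) (8,1) (8,1) (8,1) (8,1) (8,1)
{pBU} → row (4,2) (4,2) (1,1) (1,1) (1,3) (1,3) (8,1) (8,1) (8,1) (8,1) (8,1) (8,1)
That's 7 distinct rows out of 12 strategies.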